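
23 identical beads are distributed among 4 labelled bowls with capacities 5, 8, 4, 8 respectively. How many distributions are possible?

Ignoring the caps, the number of non-negative solutions to x_1+…+x_4 = 23 is C(26,3) = 2600.
Subtract solutions that violate a single cap (substitute x_i' = x_i − (cap_i+1)): x_1 ≥ 6 gives C(20,3) = 1140; x_2 ≥ 9 gives C(17,3) = 680; x_3 ≥ 5 gives C(21,3) = 1330; x_4 ≥ 9 gives C(17,3) = 680. Together 3830.
Add back pairs where two caps are both exceeded: 165 + 455 + 165 + 220 + 56 + 220 = 1281.
Subtract triples: 20 + 0 + 20 + 1 = 41.
By inclusion–exclusion the count is 2600 − 3830 + 1281 − 41 = 10.

10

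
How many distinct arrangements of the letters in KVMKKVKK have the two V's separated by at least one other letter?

126

Total arrangements of KVMKKVKK: 8!/(5!·2!) = 168.
If the two V's are adjacent, glue them into one block, leaving 7 items to arrange: (7)!/(5!) = 42 ways.
Hence 168 − 42 = 126.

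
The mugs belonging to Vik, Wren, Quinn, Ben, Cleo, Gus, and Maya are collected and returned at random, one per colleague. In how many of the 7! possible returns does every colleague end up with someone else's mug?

1854

This is the derangement count D_7: permutations of 7 items with no fixed point.
By inclusion–exclusion this is Σ_{j=0}^{7} (−1)^j C(7,j)·(7−j)!.
Computing: 5040 − 5040 + 2520 − 840 + 210 − 42 + 7 − 1 = 1854.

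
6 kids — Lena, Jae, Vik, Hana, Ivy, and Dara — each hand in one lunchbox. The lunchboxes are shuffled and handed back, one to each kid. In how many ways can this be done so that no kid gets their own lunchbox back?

Count assignments avoiding every fixed point. For any j of the 6 kids fixed to their own lunchbox, the other 6−j can be arranged in (6−j)! ways.
By inclusion–exclusion this is Σ_{j=0}^{6} (−1)^j C(6,j)·(6−j)!.
Computing: 720 − 720 + 360 − 120 + 30 − 6 + 1 = 265.

265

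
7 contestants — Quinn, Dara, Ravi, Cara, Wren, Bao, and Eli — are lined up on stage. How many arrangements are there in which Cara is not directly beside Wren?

3600

There are 7! = 5040 arrangements in all. If Cara and Wren are adjacent, merging them into one block gives 2·(6)! = 1440 arrangements.
Complementary counting: 5040 − 1440 = 3600.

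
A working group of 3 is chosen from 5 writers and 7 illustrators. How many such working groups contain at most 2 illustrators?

Split by how many illustrators are chosen (0 through 2).
Sum: C(7,0)·C(5,3) + C(7,1)·C(5,2) + C(7,2)·C(5,1) = 10 + 70 + 105 = 185.

185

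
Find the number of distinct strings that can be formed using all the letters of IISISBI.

Letter multiplicities in IISISBI: B×1, I×4, S×2.
The number of distinct arrangements is 7!/(4!·2!) = 5040/48 = 105.

105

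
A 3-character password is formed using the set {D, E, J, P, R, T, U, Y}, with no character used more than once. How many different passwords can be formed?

With no repetition, fill the 3 characters in order: 8 choices, then 7, down to 6.
8 × 7 × 6 = 336.

336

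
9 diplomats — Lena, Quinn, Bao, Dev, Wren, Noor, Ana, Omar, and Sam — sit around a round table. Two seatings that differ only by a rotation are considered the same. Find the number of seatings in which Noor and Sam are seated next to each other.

10080

Treat {Noor, Sam} as one unit (2 internal orders) and seat the resulting 8 units around the table: (7)! circular arrangements.
So 2 × (7)! = 2 × 5040 = 10080.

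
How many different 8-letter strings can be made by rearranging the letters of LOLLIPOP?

1680

Letter multiplicities in LOLLIPOP: I×1, L×3, O×2, P×2.
Dividing 8! = 40320 by 3!·2!·2! = 24 for the repeated letters gives 1680.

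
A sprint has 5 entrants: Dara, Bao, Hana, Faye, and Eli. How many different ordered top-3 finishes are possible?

This is an ordered selection of 3 from 5: P(5,3).
That gives 5 × 4 × 3 = 60.

60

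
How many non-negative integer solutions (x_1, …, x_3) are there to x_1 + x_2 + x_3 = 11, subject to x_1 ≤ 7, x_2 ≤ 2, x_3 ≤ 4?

6

Without the upper bounds there are C(13,2) = 78 ways to split 11 among 3 variables.
Subtract solutions that violate a single cap (substitute x_i' = x_i − (cap_i+1)): x_1 ≥ 8 gives C(5,2) = 10; x_2 ≥ 3 gives C(10,2) = 45; x_3 ≥ 5 gives C(8,2) = 28. Together 83.
Add back pairs where two caps are both exceeded: 1 + 0 + 10 = 11.
By inclusion–exclusion the count is 78 − 83 + 11 = 6.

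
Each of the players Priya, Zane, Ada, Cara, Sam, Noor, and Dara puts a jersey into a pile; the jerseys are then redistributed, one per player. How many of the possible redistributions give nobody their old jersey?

Count assignments avoiding every fixed point. For any j of the 7 players fixed to their old jersey, the other 7−j can be arranged in (7−j)! ways.
By inclusion–exclusion this is Σ_{j=0}^{7} (−1)^j C(7,j)·(7−j)!.
Computing: 5040 − 5040 + 2520 − 840 + 210 − 42 + 7 − 1 = 1854.

1854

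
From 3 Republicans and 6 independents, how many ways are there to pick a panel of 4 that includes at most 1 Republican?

75

Split by how many Republicans are chosen (0 through 1).
Sum: C(3,0)·C(6,4) + C(3,1)·C(6,3) = 15 + 60 = 75.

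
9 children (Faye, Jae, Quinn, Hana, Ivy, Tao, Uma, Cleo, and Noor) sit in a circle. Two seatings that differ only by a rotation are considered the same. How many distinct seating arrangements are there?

Seat Faye anywhere (absorbing the rotational symmetry), then permute the other 8: (8)! = 40320.

40320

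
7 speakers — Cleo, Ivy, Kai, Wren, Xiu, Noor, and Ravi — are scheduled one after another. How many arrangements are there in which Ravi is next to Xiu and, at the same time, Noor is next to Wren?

480

Treat {Ravi,Xiu} as one block (2 orders) and {Noor,Wren} as another (2 orders).
That leaves 5 units to arrange: 2 × 2 × 5! = 4 × 120 = 480.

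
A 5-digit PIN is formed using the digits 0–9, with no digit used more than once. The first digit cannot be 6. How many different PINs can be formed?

The first digit has 10−1 = 9 choices (anything except 6).
The remaining 4 digits are filled from the other 9 symbols without repetition: 9 × 8 × 7 × 6 = 3024.
Total: 9 × 3024 = 27216.

27216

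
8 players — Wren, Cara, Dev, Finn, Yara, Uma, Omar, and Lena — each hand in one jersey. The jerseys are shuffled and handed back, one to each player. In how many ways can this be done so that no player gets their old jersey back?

14833

This is the derangement count D_8: permutations of 8 items with no fixed point.
By inclusion–exclusion this is Σ_{j=0}^{8} (−1)^j C(8,j)·(8−j)!.
Computing: 40320 − 40320 + 20160 − 6720 + 1680 − 336 + 56 − 8 + 1 = 14833.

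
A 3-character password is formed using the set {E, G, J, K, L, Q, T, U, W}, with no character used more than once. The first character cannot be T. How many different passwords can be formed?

The first character has 9−1 = 8 choices (anything except T).
The remaining 2 characters are filled from the other 8 symbols without repetition: 8 × 7 = 56.
Total: 8 × 56 = 448.

448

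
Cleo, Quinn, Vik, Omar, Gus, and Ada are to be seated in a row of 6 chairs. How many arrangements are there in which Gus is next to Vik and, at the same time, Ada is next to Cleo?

96

Treat {Gus,Vik} as one block (2 orders) and {Ada,Cleo} as another (2 orders).
That leaves 4 units to arrange: 2 × 2 × 4! = 4 × 24 = 96.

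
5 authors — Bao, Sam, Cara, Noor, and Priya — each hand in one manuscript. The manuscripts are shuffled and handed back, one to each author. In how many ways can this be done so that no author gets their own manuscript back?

Count assignments avoiding every fixed point. For any j of the 5 authors fixed to their own manuscript, the other 5−j can be arranged in (5−j)! ways.
By inclusion–exclusion this is Σ_{j=0}^{5} (−1)^j C(5,j)·(5−j)!.
Computing: 120 − 120 + 60 − 20 + 5 − 1 = 44.

44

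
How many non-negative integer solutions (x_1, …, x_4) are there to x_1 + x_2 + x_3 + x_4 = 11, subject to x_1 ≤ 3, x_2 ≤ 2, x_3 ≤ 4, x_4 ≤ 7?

41

By stars and bars, unrestricted non-negative solutions to x_1+…+x_4 = 11 number C(11+3,3) = 364.
Subtract solutions that violate a single cap (substitute x_i' = x_i − (cap_i+1)): x_1 ≥ 4 gives C(10,3) = 120; x_2 ≥ 3 gives C(11,3) = 165; x_3 ≥ 5 gives C(9,3) = 84; x_4 ≥ 8 gives C(6,3) = 20. Together 389.
Add back pairs where two caps are both exceeded: 35 + 10 + 0 + 20 + 1 + 0 = 66.
By inclusion–exclusion the count is 364 − 389 + 66 = 41.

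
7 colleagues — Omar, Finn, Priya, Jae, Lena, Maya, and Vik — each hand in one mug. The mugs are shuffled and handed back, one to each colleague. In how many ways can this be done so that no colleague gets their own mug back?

Count assignments avoiding every fixed point. For any j of the 7 colleagues fixed to their own mug, the other 7−j can be arranged in (7−j)! ways.
By inclusion–exclusion this is Σ_{j=0}^{7} (−1)^j C(7,j)·(7−j)!.
Computing: 5040 − 5040 + 2520 − 840 + 210 − 42 + 7 − 1 = 1854.

1854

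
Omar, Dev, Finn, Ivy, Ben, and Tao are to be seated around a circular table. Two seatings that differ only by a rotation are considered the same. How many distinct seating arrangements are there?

Seat Omar anywhere (absorbing the rotational symmetry), then permute the other 5: (5)! = 120.

120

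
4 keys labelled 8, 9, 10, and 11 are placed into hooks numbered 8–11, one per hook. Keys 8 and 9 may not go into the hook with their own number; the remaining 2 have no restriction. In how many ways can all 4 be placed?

Let Aᵢ (for i ∈ {8, 9}) be the placements that put key i in its forbidden hook. Any j of these fix j positions, leaving (4−j)! ways to fill the rest, and there are C(2,j) ways to pick which j.
By inclusion–exclusion, the number of valid placements is Σ_{j=0}^{2} (−1)^j C(2,j)·(4−j)!.
Computing: 24 − 12 + 2 = 14.

14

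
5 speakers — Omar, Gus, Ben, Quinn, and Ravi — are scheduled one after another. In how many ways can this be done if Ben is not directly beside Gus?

72

Of the 5! = 120 arrangements, those with Ben and Gus adjacent number 2 × 4! = 48 (treat the pair as a block with 2 internal orders).
Complementary counting: 120 − 48 = 72.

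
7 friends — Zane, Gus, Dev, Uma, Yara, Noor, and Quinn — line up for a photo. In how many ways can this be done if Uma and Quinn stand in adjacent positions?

1440

Place the 5 others and the Uma-Quinn pair as 6 objects in a line; the pair has 2 internal arrangements.
That gives 2 × 6! = 2 × 720 = 1440.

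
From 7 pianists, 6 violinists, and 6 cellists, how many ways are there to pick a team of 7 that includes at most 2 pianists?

Split by how many pianists are chosen (0 through 2).
Sum: C(7,0)·C(12,7) + C(7,1)·C(12,6) + C(7,2)·C(12,5) = 792 + 6468 + 16632 = 23892.

23892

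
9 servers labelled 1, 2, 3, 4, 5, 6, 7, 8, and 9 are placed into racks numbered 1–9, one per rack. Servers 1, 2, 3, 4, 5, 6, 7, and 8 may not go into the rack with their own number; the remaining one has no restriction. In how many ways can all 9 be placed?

148329

Let Aᵢ (for 1 ≤ i ≤ 8) be the placements that put server i in its forbidden rack. Any j of these fix j positions, leaving (9−j)! ways to fill the rest, and there are C(8,j) ways to pick which j.
By inclusion–exclusion, the number of valid placements is Σ_{j=0}^{8} (−1)^j C(8,j)·(9−j)!.
Computing: 362880 − 322560 + 141120 − 40320 + 8400 − 1344 + 168 − 16 + 1 = 148329.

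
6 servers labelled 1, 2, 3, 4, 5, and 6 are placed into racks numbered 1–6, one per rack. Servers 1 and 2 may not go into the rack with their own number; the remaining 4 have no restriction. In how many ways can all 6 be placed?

Let Aᵢ (for i ∈ {1, 2}) be the placements that put server i in its forbidden rack. Any j of these fix j positions, leaving (6−j)! ways to fill the rest, and there are C(2,j) ways to pick which j.
By inclusion–exclusion, the number of valid placements is Σ_{j=0}^{2} (−1)^j C(2,j)·(6−j)!.
Computing: 720 − 240 + 24 = 504.

504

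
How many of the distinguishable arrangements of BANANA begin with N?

With the first slot taken by N, it remains to arrange the other 5 letters (BAANA).
Those 5 letters have A appearing 3 times, giving (5)!/(3!) = 20.

20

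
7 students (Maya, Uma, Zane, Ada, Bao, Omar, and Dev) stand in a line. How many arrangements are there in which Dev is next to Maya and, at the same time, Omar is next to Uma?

480

Treat {Dev,Maya} as one block (2 orders) and {Omar,Uma} as another (2 orders).
That leaves 5 units to arrange: 2 × 2 × 5! = 4 × 120 = 480.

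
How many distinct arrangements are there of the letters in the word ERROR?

ERROR has 5 letters with R appearing 3 times.
So there are 5! / (3!) = 20 distinguishable arrangements.

20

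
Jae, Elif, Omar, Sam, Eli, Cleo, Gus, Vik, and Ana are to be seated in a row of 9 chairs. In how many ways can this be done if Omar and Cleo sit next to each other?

Glue Omar and Cleo into one block (2 internal orders), leaving 8 units to arrange in a row.
That gives 2 × 8! = 2 × 40320 = 80640.

80640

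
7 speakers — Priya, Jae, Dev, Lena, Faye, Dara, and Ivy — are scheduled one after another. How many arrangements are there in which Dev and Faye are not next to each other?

There are 7! = 5040 arrangements in all. If Dev and Faye are adjacent, merging them into one block gives 2·(6)! = 1440 arrangements.
Complementary counting: 5040 − 1440 = 3600.

3600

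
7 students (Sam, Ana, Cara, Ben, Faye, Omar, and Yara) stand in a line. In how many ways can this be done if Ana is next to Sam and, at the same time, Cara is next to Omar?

Treat {Ana,Sam} as one block (2 orders) and {Cara,Omar} as another (2 orders).
That leaves 5 units to arrange: 2 × 2 × 5! = 4 × 120 = 480.

480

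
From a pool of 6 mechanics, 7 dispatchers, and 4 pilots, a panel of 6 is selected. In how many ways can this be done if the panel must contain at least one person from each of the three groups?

9996

Unrestricted: C(17,6) = 12376 ways to pick any 6 of the 17.
Subtract selections that omit an entire group: no mechanics → C(11,6) = 462; no dispatchers → C(10,6) = 210; no pilots → C(13,6) = 1716.
Add back selections omitting two groups (i.e. drawn from a single group): C(6,6) + C(7,6) + C(4,6) = 8.
By inclusion–exclusion: 12376 − 2388 + 8 = 9996.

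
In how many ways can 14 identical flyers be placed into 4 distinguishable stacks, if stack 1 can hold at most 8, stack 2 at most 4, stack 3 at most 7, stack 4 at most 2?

75

Ignoring the caps, the number of non-negative solutions to x_1+…+x_4 = 14 is C(17,3) = 680.
Subtract solutions that violate a single cap (substitute x_i' = x_i − (cap_i+1)): x_1 ≥ 9 gives C(8,3) = 56; x_2 ≥ 5 gives C(12,3) = 220; x_3 ≥ 8 gives C(9,3) = 84; x_4 ≥ 3 gives C(14,3) = 364. Together 724.
Add back pairs where two caps are both exceeded: 1 + 0 + 10 + 4 + 84 + 20 = 119.
By inclusion–exclusion the count is 680 − 724 + 119 = 75.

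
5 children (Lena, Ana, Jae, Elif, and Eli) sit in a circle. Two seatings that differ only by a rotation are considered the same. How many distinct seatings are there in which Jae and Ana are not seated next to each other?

12

All circular seatings of 5 people number (4)! = 24.
Those with Jae next to Ana: fuse the pair into one unit and seat 4 units around a circle — 2·(3)! = 12.
Subtracting, 24 − 12 = 12.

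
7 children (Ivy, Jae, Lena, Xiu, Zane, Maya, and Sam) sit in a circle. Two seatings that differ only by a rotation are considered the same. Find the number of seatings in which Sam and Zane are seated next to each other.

Treat {Sam, Zane} as one unit (2 internal orders) and seat the resulting 6 units around the table: (5)! circular arrangements.
So 2 × (5)! = 2 × 120 = 240.

240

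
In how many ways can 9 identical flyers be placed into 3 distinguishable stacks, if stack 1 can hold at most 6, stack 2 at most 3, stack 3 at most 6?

22

Without the upper bounds there are C(11,2) = 55 ways to split 9 among 3 stacks.
Subtract solutions that violate a single cap (substitute x_i' = x_i − (cap_i+1)): x_1 ≥ 7 gives C(4,2) = 6; x_2 ≥ 4 gives C(7,2) = 21; x_3 ≥ 7 gives C(4,2) = 6. Together 33.
No two caps can be exceeded simultaneously, so the pair terms are all 0.
By inclusion–exclusion the count is 55 − 33 + 0 = 22.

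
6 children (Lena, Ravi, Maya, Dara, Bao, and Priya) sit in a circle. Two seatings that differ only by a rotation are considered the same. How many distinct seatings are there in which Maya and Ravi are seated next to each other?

Glue Maya and Ravi into a block (2 internal orders). Seating 5 units around a circle gives (4)! arrangements.
So 2 × (4)! = 2 × 24 = 48.

48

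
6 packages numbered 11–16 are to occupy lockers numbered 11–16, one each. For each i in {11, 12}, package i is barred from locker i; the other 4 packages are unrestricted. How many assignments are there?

504

Let Aᵢ (for i ∈ {11, 12}) be the placements that put package i in its forbidden locker. Any j of these fix j positions, leaving (6−j)! ways to fill the rest, and there are C(2,j) ways to pick which j.
By inclusion–exclusion, the number of valid placements is Σ_{j=0}^{2} (−1)^j C(2,j)·(6−j)!.
Computing: 720 − 240 + 24 = 504.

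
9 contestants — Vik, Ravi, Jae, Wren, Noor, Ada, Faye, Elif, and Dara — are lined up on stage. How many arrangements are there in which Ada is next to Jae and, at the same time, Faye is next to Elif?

20160

Treat {Ada,Jae} as one block (2 orders) and {Faye,Elif} as another (2 orders).
That leaves 7 units to arrange: 2 × 2 × 7! = 4 × 5040 = 20160.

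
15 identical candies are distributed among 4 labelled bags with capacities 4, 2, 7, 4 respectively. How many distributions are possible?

Ignoring the caps, the number of non-negative solutions to x_1+…+x_4 = 15 is C(18,3) = 816.
Subtract solutions that violate a single cap (substitute x_i' = x_i − (cap_i+1)): x_1 ≥ 5 gives C(13,3) = 286; x_2 ≥ 3 gives C(15,3) = 455; x_3 ≥ 8 gives C(10,3) = 120; x_4 ≥ 5 gives C(13,3) = 286. Together 1147.
Add back pairs where two caps are both exceeded: 120 + 10 + 56 + 35 + 120 + 10 = 351.
Subtract triples: 0 + 10 + 0 + 0 = 10.
By inclusion–exclusion the count is 816 − 1147 + 351 − 10 = 10.

10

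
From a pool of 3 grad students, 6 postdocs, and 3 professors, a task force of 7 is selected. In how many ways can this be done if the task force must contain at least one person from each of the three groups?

Unrestricted: C(12,7) = 792 ways to pick any 7 of the 12.
Subtract selections that omit an entire group: no grad students → C(9,7) = 36; no postdocs → C(6,7) = 0; no professors → C(9,7) = 36.
Add back selections omitting two groups (i.e. drawn from a single group): C(3,7) + C(6,7) + C(3,7) = 0.
By inclusion–exclusion: 792 − 72 + 0 = 720.

720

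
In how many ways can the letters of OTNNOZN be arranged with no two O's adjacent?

There are 7!/(3!·2!) = 420 arrangements of OTNNOZN in total.
Arrangements with the O's together: treat OO as one letter, giving (6)!/(3!) = 120.
Subtracting, 420 − 120 = 300 arrangements keep the O's apart.

300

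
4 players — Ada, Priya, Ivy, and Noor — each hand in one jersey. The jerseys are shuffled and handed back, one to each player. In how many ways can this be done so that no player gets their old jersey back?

Count assignments avoiding every fixed point. For any j of the 4 players fixed to their old jersey, the other 4−j can be arranged in (4−j)! ways.
By inclusion–exclusion this is Σ_{j=0}^{4} (−1)^j C(4,j)·(4−j)!.
Computing: 24 − 24 + 12 − 4 + 1 = 9.

9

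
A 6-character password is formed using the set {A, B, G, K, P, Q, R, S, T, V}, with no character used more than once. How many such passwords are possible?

151200

With no repetition, fill the 6 characters in order: 10 choices, then 9, down to 5.
10 × 9 × 8 × 7 × 6 × 5 = 151200.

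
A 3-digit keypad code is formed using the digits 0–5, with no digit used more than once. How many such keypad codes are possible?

120

Choose and order 3 of the 6 symbols: the first digit has 6 options, the next 5, then 4.
That product is 6 × 5 × 4 = 120.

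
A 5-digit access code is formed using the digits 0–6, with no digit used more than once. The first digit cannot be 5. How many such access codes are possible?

The first digit has 7−1 = 6 choices (anything except 5).
The remaining 4 digits are filled from the other 6 symbols without repetition: 6 × 5 × 4 × 3 = 360.
Total: 6 × 360 = 2160.

2160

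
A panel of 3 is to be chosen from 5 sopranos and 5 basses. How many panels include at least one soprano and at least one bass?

100

Total 3-person selections from all 10: C(10,3) = 120.
Selections missing a whole group: no sopranos → C(5,3) = 10; no basses → C(5,3) = 10.
Both groups omitted at once is impossible, so 120 − 20 = 100.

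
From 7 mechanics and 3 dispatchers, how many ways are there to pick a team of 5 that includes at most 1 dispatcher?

126

Split by how many dispatchers are chosen (0 through 1).
Sum: C(3,0)·C(7,5) + C(3,1)·C(7,4) = 21 + 105 = 126.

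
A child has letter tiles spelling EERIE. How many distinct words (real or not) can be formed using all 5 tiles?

EERIE has 5 letters with E appearing 3 times.
So there are 5! / (3!) = 20 distinguishable arrangements.

20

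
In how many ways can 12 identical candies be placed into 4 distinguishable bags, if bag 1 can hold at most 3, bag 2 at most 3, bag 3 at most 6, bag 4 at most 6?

By stars and bars, unrestricted non-negative solutions to x_1+…+x_4 = 12 number C(12+3,3) = 455.
Subtract solutions that violate a single cap (substitute x_i' = x_i − (cap_i+1)): x_1 ≥ 4 gives C(11,3) = 165; x_2 ≥ 4 gives C(11,3) = 165; x_3 ≥ 7 gives C(8,3) = 56; x_4 ≥ 7 gives C(8,3) = 56. Together 442.
Add back pairs where two caps are both exceeded: 35 + 4 + 4 + 4 + 4 + 0 = 51.
By inclusion–exclusion the count is 455 − 442 + 51 = 64.

64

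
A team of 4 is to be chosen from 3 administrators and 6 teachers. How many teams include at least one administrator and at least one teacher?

Unrestricted: C(9,4) = 126 ways to pick any 4 of the 9.
Subtract selections that omit an entire group: no administrators → C(6,4) = 15; no teachers → C(3,4) = 0.
Both groups omitted at once is impossible, so 126 − 15 = 111.

111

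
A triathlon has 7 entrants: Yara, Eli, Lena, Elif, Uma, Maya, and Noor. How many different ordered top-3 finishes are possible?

This is an ordered selection of 3 from 7: P(7,3).
That gives 7 × 6 × 5 = 210.

210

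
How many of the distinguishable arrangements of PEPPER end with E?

20

With the last slot taken by E, it remains to arrange the other 5 letters (PPPER).
Those 5 letters have P appearing 3 times, giving (5)!/(3!) = 20.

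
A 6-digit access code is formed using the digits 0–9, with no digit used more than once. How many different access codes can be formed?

With no repetition, fill the 6 digits in order: 10 choices, then 9, down to 5.
10 × 9 × 8 × 7 × 6 × 5 = 151200.

151200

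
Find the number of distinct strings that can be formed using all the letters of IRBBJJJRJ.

3780

IRBBJJJRJ has 9 letters with B appearing twice, J appearing 4 times, and R appearing twice.
Dividing 9! = 362880 by 4!·2!·2! = 96 for the repeated letters gives 3780.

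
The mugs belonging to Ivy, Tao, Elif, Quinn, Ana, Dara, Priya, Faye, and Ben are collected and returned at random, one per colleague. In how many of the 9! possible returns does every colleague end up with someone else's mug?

Let Aᵢ be the assignments in which colleague i gets their own mug. We want the size of the complement of A₁∪…∪A_9.
By inclusion–exclusion this is Σ_{j=0}^{9} (−1)^j C(9,j)·(9−j)!.
Computing: 362880 − 362880 + 181440 − 60480 + 15120 − 3024 + 504 − 72 + 9 − 1 = 133496.

133496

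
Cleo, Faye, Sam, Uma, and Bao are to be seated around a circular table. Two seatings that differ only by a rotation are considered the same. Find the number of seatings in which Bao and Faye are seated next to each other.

12

Glue Bao and Faye into a block (2 internal orders). Seating 4 units around a circle gives (3)! arrangements.
So 2 × (3)! = 2 × 6 = 12.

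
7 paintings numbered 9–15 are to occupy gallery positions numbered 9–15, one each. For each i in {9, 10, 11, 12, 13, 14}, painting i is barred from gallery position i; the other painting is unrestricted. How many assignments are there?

2119

Let Aᵢ (for 9 ≤ i ≤ 14) be the placements that put painting i in its forbidden gallery position. Any j of these fix j positions, leaving (7−j)! ways to fill the rest, and there are C(6,j) ways to pick which j.
By inclusion–exclusion, the number of valid placements is Σ_{j=0}^{6} (−1)^j C(6,j)·(7−j)!.
Computing: 5040 − 4320 + 1800 − 480 + 90 − 12 + 1 = 2119.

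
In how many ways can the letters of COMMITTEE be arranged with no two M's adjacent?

Total arrangements of COMMITTEE: 9!/(2!·2!·2!) = 45360.
Arrangements with the M's together: treat MM as one letter, giving (8)!/(2!·2!) = 10080.
Subtracting, 45360 − 10080 = 35280 arrangements keep the M's apart.

35280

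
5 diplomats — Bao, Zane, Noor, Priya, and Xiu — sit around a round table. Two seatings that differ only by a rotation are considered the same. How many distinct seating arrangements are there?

24

Fix one person's seat to break rotational symmetry; the remaining 4 people can be arranged in (4)! = 24 ways.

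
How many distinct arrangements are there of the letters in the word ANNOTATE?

Letter multiplicities in ANNOTATE: A×2, E×1, N×2, O×1, T×2.
Dividing 8! = 40320 by 2!·2!·2! = 8 for the repeated letters gives 5040.

5040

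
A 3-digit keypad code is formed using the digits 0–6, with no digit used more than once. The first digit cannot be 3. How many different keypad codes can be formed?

180

The first digit has 7−1 = 6 choices (anything except 3).
The remaining 2 digits are filled from the other 6 symbols without repetition: 6 × 5 = 30.
Total: 6 × 30 = 180.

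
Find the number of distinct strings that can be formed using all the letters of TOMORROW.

Letter multiplicities in TOMORROW: M×1, O×3, R×2, T×1, W×1.
Dividing 8! = 40320 by 3!·2! = 12 for the repeated letters gives 3360.

3360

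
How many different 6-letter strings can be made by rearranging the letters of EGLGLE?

90

Letter multiplicities in EGLGLE: E×2, G×2, L×2.
The number of distinct arrangements is 6!/(2!·2!·2!) = 720/8 = 90.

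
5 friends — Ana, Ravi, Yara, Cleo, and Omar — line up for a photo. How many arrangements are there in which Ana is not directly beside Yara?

72

Of the 5! = 120 arrangements, those with Ana and Yara adjacent number 2 × 4! = 48 (treat the pair as a block with 2 internal orders).
Complementary counting: 120 − 48 = 72.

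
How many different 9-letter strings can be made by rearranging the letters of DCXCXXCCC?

Letter multiplicities in DCXCXXCCC: C×5, D×1, X×3.
The number of distinct arrangements is 9!/(5!·3!) = 362880/720 = 504.

504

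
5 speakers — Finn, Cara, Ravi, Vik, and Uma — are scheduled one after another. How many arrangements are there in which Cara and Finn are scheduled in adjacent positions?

Glue Cara and Finn into one block (2 internal orders), leaving 4 units to arrange in a row.
So the count is 2·(4)! = 48.

48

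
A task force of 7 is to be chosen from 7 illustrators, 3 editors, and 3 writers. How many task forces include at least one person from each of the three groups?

1477

Total 7-person selections from all 13: C(13,7) = 1716.
Selections missing a whole group: no illustrators → C(6,7) = 0; no editors → C(10,7) = 120; no writers → C(10,7) = 120.
Add back selections omitting two groups (i.e. drawn from a single group): C(7,7) + C(3,7) + C(3,7) = 1.
By inclusion–exclusion: 1716 − 240 + 1 = 1477.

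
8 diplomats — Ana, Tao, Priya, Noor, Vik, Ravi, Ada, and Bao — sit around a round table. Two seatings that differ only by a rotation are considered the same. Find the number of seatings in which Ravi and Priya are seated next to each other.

Glue Ravi and Priya into a block (2 internal orders). Seating 7 units around a circle gives (6)! arrangements.
So 2 × (6)! = 2 × 720 = 1440.

1440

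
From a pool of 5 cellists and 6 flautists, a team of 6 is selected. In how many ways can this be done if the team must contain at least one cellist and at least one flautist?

Total 6-person selections from all 11: C(11,6) = 462.
Selections missing a whole group: no cellists → C(6,6) = 1; no flautists → C(5,6) = 0.
Both groups omitted at once is impossible, so 462 − 1 = 461.

461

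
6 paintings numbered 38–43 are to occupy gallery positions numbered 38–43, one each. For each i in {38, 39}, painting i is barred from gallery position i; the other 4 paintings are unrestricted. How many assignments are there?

Let Aᵢ (for i ∈ {38, 39}) be the placements that put painting i in its forbidden gallery position. Any j of these fix j positions, leaving (6−j)! ways to fill the rest, and there are C(2,j) ways to pick which j.
By inclusion–exclusion, the number of valid placements is Σ_{j=0}^{2} (−1)^j C(2,j)·(6−j)!.
Computing: 720 − 240 + 24 = 504.

504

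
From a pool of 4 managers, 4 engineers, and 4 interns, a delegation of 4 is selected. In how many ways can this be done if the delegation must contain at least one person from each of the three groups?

Total 4-person selections from all 12: C(12,4) = 495.
Subtract selections that omit an entire group: no managers → C(8,4) = 70; no engineers → C(8,4) = 70; no interns → C(8,4) = 70.
Add back selections omitting two groups (i.e. drawn from a single group): C(4,4) + C(4,4) + C(4,4) = 3.
By inclusion–exclusion: 495 − 210 + 3 = 288.

288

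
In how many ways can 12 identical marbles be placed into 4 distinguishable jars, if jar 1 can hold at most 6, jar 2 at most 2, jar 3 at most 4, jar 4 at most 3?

By stars and bars, unrestricted non-negative solutions to x_1+…+x_4 = 12 number C(12+3,3) = 455.
Subtract solutions that violate a single cap (substitute x_i' = x_i − (cap_i+1)): x_1 ≥ 7 gives C(8,3) = 56; x_2 ≥ 3 gives C(12,3) = 220; x_3 ≥ 5 gives C(10,3) = 120; x_4 ≥ 4 gives C(11,3) = 165. Together 561.
Add back pairs where two caps are both exceeded: 10 + 1 + 4 + 35 + 56 + 20 = 126.
Subtract triples: 0 + 0 + 0 + 1 = 1.
By inclusion–exclusion the count is 455 − 561 + 126 − 1 = 19.

19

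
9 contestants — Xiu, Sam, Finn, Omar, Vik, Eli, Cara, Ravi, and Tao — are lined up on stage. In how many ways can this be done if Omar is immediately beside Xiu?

80640

Glue Omar and Xiu into one block (2 internal orders), leaving 8 units to arrange in a row.
So the count is 2·(8)! = 80640.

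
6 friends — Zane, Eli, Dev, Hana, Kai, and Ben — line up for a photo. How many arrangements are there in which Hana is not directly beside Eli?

Of the 6! = 720 arrangements, those with Hana and Eli adjacent number 2 × 5! = 240 (treat the pair as a block with 2 internal orders).
So 720 − 240 = 480 arrangements keep them apart.

480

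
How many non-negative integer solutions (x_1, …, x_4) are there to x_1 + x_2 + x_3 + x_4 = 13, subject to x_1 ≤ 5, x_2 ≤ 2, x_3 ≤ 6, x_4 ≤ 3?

19

Ignoring the caps, the number of non-negative solutions to x_1+…+x_4 = 13 is C(16,3) = 560.
Subtract solutions that violate a single cap (substitute x_i' = x_i − (cap_i+1)): x_1 ≥ 6 gives C(10,3) = 120; x_2 ≥ 3 gives C(13,3) = 286; x_3 ≥ 7 gives C(9,3) = 84; x_4 ≥ 4 gives C(12,3) = 220. Together 710.
Add back pairs where two caps are both exceeded: 35 + 1 + 20 + 20 + 84 + 10 = 170.
Subtract triples: 0 + 1 + 0 + 0 = 1.
By inclusion–exclusion the count is 560 − 710 + 170 − 1 = 19.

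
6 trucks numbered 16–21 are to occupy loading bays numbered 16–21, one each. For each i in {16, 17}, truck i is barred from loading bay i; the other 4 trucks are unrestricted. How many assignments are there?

504

Let Aᵢ (for i ∈ {16, 17}) be the placements that put truck i in its forbidden loading bay. Any j of these fix j positions, leaving (6−j)! ways to fill the rest, and there are C(2,j) ways to pick which j.
By inclusion–exclusion, the number of valid placements is Σ_{j=0}^{2} (−1)^j C(2,j)·(6−j)!.
Computing: 720 − 240 + 24 = 504.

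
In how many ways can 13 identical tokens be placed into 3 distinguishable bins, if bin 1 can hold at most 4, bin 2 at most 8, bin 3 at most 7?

25

By stars and bars, unrestricted non-negative solutions to x_1+…+x_3 = 13 number C(13+2,2) = 105.
Subtract solutions that violate a single cap (substitute x_i' = x_i − (cap_i+1)): x_1 ≥ 5 gives C(10,2) = 45; x_2 ≥ 9 gives C(6,2) = 15; x_3 ≥ 8 gives C(7,2) = 21. Together 81.
Add back pairs where two caps are both exceeded: 0 + 1 + 0 = 1.
By inclusion–exclusion the count is 105 − 81 + 1 = 25.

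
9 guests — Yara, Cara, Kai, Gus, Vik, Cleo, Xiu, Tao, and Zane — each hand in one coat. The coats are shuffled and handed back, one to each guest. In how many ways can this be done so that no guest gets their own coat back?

Count assignments avoiding every fixed point. For any j of the 9 guests fixed to their own coat, the other 9−j can be arranged in (9−j)! ways.
By inclusion–exclusion this is Σ_{j=0}^{9} (−1)^j C(9,j)·(9−j)!.
Computing: 362880 − 362880 + 181440 − 60480 + 15120 − 3024 + 504 − 72 + 9 − 1 = 133496.

133496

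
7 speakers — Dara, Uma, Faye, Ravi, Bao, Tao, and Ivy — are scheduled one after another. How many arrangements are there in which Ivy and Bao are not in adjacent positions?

There are 7! = 5040 arrangements in all. If Ivy and Bao are adjacent, merging them into one block gives 2·(6)! = 1440 arrangements.
So 5040 − 1440 = 3600 arrangements keep them apart.

3600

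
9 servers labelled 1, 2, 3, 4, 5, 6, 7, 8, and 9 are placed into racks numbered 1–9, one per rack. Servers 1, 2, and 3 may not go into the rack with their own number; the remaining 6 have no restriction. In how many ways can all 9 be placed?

256320

Let Aᵢ (for i ∈ {1, 2, 3}) be the placements that put server i in its forbidden rack. Any j of these fix j positions, leaving (9−j)! ways to fill the rest, and there are C(3,j) ways to pick which j.
By inclusion–exclusion, the number of valid placements is Σ_{j=0}^{3} (−1)^j C(3,j)·(9−j)!.
Computing: 362880 − 120960 + 15120 − 720 = 256320.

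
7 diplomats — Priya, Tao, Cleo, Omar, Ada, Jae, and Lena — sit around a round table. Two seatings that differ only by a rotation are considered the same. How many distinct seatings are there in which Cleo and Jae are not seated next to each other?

480

Without the restriction there are (6)! = 720 seatings.
Seatings with Cleo beside Jae: treat them as a block with 2 internal orders, giving 2 × (5)! = 240.
Subtracting, 720 − 240 = 480.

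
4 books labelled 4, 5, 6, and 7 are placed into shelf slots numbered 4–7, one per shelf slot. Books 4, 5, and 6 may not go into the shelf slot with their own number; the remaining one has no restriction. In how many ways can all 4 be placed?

11

Let Aᵢ (for i ∈ {4, 5, 6}) be the placements that put book i in its forbidden shelf slot. Any j of these fix j positions, leaving (4−j)! ways to fill the rest, and there are C(3,j) ways to pick which j.
By inclusion–exclusion, the number of valid placements is Σ_{j=0}^{3} (−1)^j C(3,j)·(4−j)!.
Computing: 24 − 18 + 6 − 1 = 11.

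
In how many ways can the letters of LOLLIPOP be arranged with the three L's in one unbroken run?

Treat the 3 copies of L as a single block. The multiset to arrange is then {LLL, I, O, O, P, P}, 6 items in all.
That gives (6)!/(2!·2!) = 180 arrangements.

180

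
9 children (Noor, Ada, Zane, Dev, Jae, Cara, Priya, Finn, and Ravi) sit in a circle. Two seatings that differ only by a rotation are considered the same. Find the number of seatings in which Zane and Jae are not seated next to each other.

30240

Without the restriction there are (8)! = 40320 seatings.
Seatings with Zane beside Jae: treat them as a block with 2 internal orders, giving 2 × (7)! = 10080.
Subtracting, 40320 − 10080 = 30240.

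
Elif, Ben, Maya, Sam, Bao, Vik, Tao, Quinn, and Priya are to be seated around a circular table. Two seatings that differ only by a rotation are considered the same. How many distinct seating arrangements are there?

40320

Fix one person's seat to break rotational symmetry; the remaining 8 people can be arranged in (8)! = 40320 ways.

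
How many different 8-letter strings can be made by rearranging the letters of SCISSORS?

1680

Letter multiplicities in SCISSORS: C×1, I×1, O×1, R×1, S×4.
So there are 8! / (4!) = 1680 distinguishable arrangements.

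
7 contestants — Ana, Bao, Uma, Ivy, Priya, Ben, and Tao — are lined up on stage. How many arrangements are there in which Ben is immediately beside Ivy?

1440

Place the 5 others and the Ben-Ivy pair as 6 objects in a line; the pair has 2 internal arrangements.
So the count is 2·(6)! = 1440.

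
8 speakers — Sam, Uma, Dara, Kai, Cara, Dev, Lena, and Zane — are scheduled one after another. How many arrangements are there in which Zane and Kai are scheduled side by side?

Glue Zane and Kai into one block (2 internal orders), leaving 7 units to arrange in a row.
That gives 2 × 7! = 2 × 5040 = 10080.

10080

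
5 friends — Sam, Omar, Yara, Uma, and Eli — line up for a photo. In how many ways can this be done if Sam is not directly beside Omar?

72

Of the 5! = 120 arrangements, those with Sam and Omar adjacent number 2 × 4! = 48 (treat the pair as a block with 2 internal orders).
So 120 − 48 = 72 arrangements keep them apart.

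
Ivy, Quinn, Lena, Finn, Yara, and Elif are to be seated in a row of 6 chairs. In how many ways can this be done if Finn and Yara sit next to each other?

Treat {Finn, Yara} as a single unit. There are 5 units to order, and the pair itself can be ordered 2 ways.
So the count is 2·(5)! = 240.

240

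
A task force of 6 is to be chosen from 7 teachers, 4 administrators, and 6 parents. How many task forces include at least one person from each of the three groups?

Unrestricted: C(17,6) = 12376 ways to pick any 6 of the 17.
Selections missing a whole group: no teachers → C(10,6) = 210; no administrators → C(13,6) = 1716; no parents → C(11,6) = 462.
Add back selections omitting two groups (i.e. drawn from a single group): C(7,6) + C(4,6) + C(6,6) = 8.
By inclusion–exclusion: 12376 − 2388 + 8 = 9996.

9996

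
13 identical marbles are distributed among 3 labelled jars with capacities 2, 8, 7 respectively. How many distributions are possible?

12

Ignoring the caps, the number of non-negative solutions to x_1+…+x_3 = 13 is C(15,2) = 105.
Subtract solutions that violate a single cap (substitute x_i' = x_i − (cap_i+1)): x_1 ≥ 3 gives C(12,2) = 66; x_2 ≥ 9 gives C(6,2) = 15; x_3 ≥ 8 gives C(7,2) = 21. Together 102.
Add back pairs where two caps are both exceeded: 3 + 6 + 0 = 9.
By inclusion–exclusion the count is 105 − 102 + 9 = 12.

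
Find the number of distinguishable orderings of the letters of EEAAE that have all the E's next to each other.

Treat the 3 copies of E as a single block. The multiset to arrange is then {EEE, A, A}, 3 items in all.
That gives (3)!/(2!) = 3 arrangements.

3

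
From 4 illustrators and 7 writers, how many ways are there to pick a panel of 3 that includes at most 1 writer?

Split by how many writers are chosen (0 through 1).
Sum: C(7,0)·C(4,3) + C(7,1)·C(4,2) = 4 + 42 = 46.

46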